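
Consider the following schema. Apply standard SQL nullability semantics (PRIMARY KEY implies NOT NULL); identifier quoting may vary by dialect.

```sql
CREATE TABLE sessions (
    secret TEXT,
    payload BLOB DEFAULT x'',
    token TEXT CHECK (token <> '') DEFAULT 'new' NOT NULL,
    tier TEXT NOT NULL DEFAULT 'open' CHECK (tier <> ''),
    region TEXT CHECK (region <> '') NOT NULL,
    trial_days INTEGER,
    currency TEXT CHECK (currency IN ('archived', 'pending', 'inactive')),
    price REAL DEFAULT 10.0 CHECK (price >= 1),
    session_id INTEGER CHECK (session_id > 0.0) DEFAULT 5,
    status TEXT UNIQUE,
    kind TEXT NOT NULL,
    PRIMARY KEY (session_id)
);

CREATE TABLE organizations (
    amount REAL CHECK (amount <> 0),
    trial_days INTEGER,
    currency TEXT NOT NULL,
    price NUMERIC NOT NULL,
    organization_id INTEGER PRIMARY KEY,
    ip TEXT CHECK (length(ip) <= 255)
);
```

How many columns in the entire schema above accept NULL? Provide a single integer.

sessions: 6 nullable (secret, payload, trial_days, currency, price, status — PK (session_id) and explicit NOT NULL columns excluded).
organizations: 3 nullable (amount, trial_days, ip — PK (organization_id) and explicit NOT NULL columns excluded).
Total: 6 + 3 = 9.

9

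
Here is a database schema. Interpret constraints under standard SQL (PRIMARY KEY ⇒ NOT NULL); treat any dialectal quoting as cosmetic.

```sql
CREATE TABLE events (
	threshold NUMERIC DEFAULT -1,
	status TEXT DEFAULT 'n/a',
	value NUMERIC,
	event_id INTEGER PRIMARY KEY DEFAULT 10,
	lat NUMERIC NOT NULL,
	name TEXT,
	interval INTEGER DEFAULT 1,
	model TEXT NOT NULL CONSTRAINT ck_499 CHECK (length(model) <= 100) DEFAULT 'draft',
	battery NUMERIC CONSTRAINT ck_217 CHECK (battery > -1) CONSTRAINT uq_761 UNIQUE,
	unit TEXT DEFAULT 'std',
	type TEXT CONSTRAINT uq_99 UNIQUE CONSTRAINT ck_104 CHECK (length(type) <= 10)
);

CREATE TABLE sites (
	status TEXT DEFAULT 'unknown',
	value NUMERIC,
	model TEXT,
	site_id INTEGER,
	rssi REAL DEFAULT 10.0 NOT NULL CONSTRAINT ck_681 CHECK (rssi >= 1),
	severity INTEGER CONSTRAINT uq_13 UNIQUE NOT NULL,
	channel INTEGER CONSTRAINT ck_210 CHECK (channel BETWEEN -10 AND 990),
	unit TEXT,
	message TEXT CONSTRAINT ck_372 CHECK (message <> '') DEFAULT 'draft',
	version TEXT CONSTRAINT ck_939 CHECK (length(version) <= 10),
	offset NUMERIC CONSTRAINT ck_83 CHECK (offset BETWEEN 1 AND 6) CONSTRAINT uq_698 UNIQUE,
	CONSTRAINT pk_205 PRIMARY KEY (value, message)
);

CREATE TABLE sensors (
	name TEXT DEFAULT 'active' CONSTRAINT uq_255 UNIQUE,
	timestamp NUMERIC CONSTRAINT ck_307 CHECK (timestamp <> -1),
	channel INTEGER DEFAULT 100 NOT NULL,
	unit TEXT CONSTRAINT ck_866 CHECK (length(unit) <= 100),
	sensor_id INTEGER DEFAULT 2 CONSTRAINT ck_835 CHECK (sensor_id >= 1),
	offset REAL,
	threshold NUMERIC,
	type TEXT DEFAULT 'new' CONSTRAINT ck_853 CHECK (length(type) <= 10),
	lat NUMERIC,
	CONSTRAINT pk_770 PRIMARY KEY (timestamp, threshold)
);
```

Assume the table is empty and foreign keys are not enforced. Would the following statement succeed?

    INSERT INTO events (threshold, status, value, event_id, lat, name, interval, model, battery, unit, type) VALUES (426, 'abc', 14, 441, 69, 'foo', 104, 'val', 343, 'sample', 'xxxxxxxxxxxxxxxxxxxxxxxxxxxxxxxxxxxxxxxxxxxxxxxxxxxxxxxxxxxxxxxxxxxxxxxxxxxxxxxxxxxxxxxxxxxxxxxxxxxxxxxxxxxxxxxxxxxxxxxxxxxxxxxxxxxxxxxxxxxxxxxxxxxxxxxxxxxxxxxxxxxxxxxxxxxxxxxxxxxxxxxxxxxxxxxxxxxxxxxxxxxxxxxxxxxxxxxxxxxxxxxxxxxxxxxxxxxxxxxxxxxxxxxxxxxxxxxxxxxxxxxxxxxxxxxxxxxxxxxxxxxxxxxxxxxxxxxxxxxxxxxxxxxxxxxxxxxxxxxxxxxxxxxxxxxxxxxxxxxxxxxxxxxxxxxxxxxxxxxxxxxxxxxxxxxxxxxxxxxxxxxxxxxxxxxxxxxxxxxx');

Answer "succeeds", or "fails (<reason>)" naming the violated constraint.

fails (CHECK on type)

The value 'xxxxxxxxxxxxxxxxxxxxxxxxxxxxxxxxxxxxxxxxxxxxxxxxxxxxxxxxxxxxxxxxxxxxxxxxxxxxxxxxxxxxxxxxxxxxxxxxxxxxxxxxxxxxxxxxxxxxxxxxxxxxxxxxxxxxxxxxxxxxxxxxxxxxxxxxxxxxxxxxxxxxxxxxxxxxxxxxxxxxxxxxxxxxxxxxxxxxxxxxxxxxxxxxxxxxxxxxxxxxxxxxxxxxxxxxxxxxxxxxxxxxxxxxxxxxxxxxxxxxxxxxxxxxxxxxxxxxxxxxxxxxxxxxxxxxxxxxxxxxxxxxxxxxxxxxxxxxxxxxxxxxxxxxxxxxxxxxxxxxxxxxxxxxxxxxxxxxxxxxxxxxxxxxxxxxxxxxxxxxxxxxxxxxxxxxxxxxxxxx' for type violates CHECK (length(type) <= 10).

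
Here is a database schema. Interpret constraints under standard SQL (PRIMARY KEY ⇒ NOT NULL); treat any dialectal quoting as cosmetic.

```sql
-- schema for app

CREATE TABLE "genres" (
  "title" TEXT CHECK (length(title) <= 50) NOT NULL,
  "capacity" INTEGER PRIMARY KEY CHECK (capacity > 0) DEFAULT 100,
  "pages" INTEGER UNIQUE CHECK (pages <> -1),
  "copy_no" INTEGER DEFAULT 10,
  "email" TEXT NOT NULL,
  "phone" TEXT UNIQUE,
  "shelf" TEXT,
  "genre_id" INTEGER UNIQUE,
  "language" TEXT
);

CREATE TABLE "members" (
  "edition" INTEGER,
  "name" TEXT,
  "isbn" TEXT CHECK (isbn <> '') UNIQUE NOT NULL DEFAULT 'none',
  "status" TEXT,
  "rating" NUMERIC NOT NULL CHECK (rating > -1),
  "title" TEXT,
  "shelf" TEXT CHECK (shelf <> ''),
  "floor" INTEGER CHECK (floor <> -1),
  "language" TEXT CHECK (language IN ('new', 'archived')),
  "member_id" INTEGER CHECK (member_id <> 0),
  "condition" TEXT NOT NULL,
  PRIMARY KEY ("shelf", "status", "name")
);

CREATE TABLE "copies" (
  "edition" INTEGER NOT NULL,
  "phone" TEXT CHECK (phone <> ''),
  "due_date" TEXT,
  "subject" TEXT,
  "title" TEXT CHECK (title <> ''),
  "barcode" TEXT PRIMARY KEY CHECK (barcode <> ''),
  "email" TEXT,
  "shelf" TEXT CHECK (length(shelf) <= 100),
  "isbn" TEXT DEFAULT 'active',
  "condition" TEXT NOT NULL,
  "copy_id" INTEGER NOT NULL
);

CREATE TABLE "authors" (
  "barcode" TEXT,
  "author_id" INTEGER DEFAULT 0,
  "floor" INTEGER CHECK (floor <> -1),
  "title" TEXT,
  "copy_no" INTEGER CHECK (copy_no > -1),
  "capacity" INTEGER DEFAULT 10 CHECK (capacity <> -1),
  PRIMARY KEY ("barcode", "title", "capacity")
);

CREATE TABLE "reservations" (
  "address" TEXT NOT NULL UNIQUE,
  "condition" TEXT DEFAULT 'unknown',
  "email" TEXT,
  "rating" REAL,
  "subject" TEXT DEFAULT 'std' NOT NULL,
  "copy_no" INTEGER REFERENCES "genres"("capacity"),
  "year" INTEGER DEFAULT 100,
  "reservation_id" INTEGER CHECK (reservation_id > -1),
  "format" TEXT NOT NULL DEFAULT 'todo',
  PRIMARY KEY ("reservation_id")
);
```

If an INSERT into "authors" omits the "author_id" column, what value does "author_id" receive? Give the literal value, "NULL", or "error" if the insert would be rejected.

0

author_id has an explicit DEFAULT 0.
When the column is omitted from an INSERT, that default is used.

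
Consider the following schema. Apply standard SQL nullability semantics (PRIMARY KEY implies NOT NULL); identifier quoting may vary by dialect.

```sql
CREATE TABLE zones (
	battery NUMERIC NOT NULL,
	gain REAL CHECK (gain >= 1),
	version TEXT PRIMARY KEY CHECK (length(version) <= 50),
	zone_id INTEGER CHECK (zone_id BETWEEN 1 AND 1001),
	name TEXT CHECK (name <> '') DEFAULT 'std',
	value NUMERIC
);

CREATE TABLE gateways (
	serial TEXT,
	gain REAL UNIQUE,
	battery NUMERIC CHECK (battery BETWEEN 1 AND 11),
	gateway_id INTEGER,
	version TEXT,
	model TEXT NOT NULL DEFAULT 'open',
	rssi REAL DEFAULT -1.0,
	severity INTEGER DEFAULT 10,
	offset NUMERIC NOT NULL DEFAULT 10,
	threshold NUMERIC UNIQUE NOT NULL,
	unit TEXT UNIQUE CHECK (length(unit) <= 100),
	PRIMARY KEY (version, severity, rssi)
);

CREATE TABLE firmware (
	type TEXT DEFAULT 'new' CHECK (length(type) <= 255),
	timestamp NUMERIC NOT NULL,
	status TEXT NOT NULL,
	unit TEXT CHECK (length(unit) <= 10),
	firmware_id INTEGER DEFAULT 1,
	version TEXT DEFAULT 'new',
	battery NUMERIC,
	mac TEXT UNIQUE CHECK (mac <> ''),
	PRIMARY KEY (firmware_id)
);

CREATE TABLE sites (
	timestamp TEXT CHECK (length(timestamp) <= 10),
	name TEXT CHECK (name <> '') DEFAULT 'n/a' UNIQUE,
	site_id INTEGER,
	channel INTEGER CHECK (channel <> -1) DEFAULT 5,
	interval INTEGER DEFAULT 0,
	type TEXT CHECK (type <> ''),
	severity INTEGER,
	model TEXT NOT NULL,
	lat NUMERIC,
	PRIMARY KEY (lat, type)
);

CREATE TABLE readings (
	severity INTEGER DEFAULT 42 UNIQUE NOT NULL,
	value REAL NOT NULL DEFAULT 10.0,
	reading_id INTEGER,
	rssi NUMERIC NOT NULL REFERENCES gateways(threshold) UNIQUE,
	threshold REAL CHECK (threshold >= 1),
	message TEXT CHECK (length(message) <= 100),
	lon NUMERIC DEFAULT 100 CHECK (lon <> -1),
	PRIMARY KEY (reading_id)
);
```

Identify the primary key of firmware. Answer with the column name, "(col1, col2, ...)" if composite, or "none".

firmware_id

firmware_id is declared PRIMARY KEY as a table-level PRIMARY KEY clause.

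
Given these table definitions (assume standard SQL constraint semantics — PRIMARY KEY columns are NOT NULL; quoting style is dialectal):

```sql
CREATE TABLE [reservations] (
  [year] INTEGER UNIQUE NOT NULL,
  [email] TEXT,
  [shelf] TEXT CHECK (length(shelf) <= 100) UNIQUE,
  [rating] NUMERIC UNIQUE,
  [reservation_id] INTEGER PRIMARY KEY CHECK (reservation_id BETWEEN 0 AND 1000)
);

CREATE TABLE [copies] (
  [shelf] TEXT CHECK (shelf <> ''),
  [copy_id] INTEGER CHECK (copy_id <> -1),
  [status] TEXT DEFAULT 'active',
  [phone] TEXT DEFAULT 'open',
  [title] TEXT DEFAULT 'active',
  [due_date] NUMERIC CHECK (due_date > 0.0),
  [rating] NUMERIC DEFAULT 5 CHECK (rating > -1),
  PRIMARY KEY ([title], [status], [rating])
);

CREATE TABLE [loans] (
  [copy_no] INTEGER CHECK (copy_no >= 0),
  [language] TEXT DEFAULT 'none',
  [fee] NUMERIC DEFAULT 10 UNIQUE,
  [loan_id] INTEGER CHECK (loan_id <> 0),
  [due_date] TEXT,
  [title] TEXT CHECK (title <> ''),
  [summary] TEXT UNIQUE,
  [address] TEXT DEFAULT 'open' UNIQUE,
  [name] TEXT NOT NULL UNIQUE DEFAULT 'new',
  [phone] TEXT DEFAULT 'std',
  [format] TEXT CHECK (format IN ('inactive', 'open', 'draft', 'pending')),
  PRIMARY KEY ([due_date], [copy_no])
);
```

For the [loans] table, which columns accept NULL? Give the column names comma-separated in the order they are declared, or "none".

language, fee, loan_id, title, summary, address, phone, format

- copy_no: part of the PRIMARY KEY, which implies NOT NULL → not nullable.
- language: DEFAULT only fills an omitted column; an explicit NULL is still allowed → nullable.
- fee: UNIQUE does not imply NOT NULL → nullable.
- loan_id: CHECK does not forbid NULL (a CHECK constraint passes when its expression is NULL) → nullable.
- due_date: part of the PRIMARY KEY, which implies NOT NULL → not nullable.
- title: CHECK does not forbid NULL (a CHECK constraint passes when its expression is NULL) → nullable.
- summary: UNIQUE does not imply NOT NULL → nullable.
- address: UNIQUE does not imply NOT NULL → nullable.
- name: declared NOT NULL → not nullable.
- phone: DEFAULT only fills an omitted column; an explicit NULL is still allowed → nullable.
- format: CHECK does not forbid NULL (a CHECK constraint passes when its expression is NULL) → nullable.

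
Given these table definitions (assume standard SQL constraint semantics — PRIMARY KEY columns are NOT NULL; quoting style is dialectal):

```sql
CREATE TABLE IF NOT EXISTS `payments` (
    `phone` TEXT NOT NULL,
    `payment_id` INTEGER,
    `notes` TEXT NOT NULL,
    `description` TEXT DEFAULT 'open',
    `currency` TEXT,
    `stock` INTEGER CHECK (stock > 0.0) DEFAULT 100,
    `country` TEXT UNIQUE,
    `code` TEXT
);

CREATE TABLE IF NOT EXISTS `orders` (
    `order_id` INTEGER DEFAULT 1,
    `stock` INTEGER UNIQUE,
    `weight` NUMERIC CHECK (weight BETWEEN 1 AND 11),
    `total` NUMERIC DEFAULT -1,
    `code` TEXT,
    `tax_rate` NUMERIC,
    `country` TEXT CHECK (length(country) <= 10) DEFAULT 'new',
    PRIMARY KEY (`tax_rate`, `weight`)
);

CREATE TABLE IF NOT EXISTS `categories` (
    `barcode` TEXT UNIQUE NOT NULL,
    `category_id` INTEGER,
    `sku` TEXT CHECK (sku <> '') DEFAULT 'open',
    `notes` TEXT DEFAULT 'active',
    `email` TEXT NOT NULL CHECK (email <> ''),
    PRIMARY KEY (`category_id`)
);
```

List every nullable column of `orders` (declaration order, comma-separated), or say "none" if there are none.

order_id, stock, total, code, country

- order_id: DEFAULT only fills an omitted column; an explicit NULL is still allowed → nullable.
- stock: UNIQUE does not imply NOT NULL → nullable.
- weight: part of the PRIMARY KEY, which implies NOT NULL → not nullable.
- total: DEFAULT only fills an omitted column; an explicit NULL is still allowed → nullable.
- code: no NOT NULL constraint applies → nullable.
- tax_rate: part of the PRIMARY KEY, which implies NOT NULL → not nullable.
- country: CHECK does not forbid NULL (a CHECK constraint passes when its expression is NULL) → nullable.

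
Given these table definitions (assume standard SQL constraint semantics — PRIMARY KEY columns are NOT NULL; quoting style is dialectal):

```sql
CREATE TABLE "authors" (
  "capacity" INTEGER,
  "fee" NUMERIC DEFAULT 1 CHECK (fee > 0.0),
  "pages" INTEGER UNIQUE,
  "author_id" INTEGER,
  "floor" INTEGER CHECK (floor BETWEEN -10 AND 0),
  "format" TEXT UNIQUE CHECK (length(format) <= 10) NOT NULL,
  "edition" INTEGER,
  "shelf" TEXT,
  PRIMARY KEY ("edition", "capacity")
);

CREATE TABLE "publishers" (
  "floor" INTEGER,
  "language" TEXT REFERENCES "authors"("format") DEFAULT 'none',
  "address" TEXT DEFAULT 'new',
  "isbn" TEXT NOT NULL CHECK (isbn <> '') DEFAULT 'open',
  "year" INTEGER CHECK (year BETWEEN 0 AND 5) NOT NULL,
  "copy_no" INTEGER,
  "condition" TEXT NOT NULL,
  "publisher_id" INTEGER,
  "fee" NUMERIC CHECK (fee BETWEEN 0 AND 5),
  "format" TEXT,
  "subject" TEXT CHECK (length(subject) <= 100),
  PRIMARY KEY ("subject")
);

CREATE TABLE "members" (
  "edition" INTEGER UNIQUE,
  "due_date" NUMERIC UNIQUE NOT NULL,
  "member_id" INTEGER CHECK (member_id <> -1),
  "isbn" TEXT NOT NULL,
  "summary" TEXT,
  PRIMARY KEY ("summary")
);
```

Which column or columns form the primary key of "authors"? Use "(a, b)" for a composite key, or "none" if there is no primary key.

A table-level PRIMARY KEY clause names 2 columns: edition, capacity.
This is a composite key — the combination is unique, not each column individually.

(edition, capacity)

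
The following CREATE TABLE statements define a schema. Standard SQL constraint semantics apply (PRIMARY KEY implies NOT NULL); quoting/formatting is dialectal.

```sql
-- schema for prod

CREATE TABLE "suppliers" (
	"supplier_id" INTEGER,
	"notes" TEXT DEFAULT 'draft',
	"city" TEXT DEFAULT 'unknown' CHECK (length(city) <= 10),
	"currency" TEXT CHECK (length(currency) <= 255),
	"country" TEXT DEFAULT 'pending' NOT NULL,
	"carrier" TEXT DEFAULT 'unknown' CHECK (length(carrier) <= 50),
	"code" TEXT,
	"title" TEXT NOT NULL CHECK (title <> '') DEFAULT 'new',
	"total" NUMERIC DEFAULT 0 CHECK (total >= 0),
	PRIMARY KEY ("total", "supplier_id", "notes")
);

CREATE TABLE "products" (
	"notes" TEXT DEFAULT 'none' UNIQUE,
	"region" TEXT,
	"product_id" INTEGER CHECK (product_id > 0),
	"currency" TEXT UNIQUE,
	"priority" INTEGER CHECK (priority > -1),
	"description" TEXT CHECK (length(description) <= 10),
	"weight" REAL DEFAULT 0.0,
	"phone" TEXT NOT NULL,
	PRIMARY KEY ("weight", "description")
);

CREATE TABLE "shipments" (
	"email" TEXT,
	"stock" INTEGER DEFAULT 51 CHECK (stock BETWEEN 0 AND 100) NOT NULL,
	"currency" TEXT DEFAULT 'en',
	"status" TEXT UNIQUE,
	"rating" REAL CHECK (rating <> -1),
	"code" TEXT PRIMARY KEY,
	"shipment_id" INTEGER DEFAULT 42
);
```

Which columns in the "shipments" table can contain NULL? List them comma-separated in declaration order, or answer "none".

- email: no NOT NULL constraint applies → nullable.
- stock: declared NOT NULL → not nullable.
- currency: DEFAULT only fills an omitted column; an explicit NULL is still allowed → nullable.
- status: UNIQUE does not imply NOT NULL → nullable.
- rating: CHECK does not forbid NULL (a CHECK constraint passes when its expression is NULL) → nullable.
- code: part of the PRIMARY KEY, which implies NOT NULL → not nullable.
- shipment_id: DEFAULT only fills an omitted column; an explicit NULL is still allowed → nullable.

email, currency, status, rating, shipment_id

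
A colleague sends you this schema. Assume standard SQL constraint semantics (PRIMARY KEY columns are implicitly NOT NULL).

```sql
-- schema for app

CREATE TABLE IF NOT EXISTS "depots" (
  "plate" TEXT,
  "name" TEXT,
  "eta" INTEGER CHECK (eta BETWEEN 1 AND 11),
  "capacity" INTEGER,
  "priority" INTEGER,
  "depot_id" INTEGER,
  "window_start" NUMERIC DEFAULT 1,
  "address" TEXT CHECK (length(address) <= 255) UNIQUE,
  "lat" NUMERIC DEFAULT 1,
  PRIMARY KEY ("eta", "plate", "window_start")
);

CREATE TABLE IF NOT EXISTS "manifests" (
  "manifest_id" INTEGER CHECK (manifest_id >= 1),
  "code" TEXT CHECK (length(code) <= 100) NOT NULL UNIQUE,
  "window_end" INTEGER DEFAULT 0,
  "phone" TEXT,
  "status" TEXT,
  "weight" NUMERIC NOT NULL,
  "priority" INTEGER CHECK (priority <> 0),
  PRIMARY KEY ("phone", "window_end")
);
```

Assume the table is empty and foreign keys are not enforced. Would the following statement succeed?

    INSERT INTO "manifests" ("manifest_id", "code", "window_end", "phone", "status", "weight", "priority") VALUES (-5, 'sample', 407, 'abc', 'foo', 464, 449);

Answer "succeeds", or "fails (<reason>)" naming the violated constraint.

fails (CHECK on manifest_id)

The value -5 for manifest_id violates CHECK (manifest_id >= 1).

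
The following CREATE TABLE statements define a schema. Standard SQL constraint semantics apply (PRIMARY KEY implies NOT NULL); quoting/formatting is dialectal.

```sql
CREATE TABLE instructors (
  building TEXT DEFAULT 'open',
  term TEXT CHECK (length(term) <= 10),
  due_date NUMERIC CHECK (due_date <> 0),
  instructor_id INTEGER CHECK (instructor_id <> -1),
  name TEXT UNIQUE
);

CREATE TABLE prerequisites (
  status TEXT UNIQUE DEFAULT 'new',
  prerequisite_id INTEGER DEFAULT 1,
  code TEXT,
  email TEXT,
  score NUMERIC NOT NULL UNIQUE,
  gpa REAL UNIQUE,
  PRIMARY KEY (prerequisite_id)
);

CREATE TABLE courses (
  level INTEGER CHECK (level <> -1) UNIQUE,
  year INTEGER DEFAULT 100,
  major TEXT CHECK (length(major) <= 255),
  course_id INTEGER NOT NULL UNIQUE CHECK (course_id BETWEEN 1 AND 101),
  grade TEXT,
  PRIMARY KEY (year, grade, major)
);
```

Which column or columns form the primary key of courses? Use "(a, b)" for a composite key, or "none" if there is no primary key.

A table-level PRIMARY KEY clause names 3 columns: year, grade, major.
This is a composite key — the combination is unique, not each column individually.

(year, grade, major)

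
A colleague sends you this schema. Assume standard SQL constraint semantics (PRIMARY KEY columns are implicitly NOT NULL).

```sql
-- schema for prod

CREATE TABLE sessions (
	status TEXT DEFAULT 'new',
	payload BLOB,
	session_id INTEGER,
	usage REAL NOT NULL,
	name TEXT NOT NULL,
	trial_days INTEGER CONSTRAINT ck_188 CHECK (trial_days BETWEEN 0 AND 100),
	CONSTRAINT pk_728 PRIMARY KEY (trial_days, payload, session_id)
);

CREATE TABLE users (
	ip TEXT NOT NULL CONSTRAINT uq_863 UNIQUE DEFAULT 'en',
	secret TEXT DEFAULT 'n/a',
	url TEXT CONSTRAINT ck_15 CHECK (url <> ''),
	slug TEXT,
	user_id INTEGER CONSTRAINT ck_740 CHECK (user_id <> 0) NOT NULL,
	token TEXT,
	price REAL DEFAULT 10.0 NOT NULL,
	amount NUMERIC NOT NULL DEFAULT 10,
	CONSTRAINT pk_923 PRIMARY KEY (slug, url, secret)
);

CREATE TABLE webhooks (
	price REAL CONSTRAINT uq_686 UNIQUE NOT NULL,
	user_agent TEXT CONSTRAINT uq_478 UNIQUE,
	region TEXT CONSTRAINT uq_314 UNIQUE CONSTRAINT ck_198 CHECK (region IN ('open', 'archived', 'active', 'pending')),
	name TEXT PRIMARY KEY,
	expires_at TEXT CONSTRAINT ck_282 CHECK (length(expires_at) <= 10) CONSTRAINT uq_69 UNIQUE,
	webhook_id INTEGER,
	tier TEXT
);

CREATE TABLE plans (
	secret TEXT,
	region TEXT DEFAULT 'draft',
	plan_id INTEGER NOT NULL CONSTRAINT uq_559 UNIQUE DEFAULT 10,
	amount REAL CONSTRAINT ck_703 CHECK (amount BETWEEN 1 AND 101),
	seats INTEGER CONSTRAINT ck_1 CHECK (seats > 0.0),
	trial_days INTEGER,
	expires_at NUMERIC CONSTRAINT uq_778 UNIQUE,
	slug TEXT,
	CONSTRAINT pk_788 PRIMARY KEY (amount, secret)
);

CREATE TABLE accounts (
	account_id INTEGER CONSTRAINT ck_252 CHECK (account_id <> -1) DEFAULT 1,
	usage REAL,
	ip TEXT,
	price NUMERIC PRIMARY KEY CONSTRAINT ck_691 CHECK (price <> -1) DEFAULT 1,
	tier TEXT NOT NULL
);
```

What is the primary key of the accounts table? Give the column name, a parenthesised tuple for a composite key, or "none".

price is declared PRIMARY KEY inline on the column.

price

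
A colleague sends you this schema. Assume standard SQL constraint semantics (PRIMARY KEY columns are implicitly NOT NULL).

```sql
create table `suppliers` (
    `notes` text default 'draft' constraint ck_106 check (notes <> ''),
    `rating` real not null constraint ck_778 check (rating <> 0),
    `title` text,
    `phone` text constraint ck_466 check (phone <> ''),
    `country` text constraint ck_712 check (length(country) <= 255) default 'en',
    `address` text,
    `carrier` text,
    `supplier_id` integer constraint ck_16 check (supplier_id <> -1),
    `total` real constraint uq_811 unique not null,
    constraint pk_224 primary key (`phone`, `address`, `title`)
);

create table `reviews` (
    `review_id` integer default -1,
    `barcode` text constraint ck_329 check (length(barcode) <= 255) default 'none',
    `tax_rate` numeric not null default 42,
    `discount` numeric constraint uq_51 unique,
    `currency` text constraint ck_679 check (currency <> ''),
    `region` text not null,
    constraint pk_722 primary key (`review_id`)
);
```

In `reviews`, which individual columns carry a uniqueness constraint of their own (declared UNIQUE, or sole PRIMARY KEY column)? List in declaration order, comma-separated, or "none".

review_id, discount

- review_id: single-column PRIMARY KEY → unique.
- barcode: no UNIQUE or single-column PK constraint.
- tax_rate: no UNIQUE or single-column PK constraint.
- discount: declared UNIQUE → unique.
- currency: no UNIQUE or single-column PK constraint.
- region: no UNIQUE or single-column PK constraint.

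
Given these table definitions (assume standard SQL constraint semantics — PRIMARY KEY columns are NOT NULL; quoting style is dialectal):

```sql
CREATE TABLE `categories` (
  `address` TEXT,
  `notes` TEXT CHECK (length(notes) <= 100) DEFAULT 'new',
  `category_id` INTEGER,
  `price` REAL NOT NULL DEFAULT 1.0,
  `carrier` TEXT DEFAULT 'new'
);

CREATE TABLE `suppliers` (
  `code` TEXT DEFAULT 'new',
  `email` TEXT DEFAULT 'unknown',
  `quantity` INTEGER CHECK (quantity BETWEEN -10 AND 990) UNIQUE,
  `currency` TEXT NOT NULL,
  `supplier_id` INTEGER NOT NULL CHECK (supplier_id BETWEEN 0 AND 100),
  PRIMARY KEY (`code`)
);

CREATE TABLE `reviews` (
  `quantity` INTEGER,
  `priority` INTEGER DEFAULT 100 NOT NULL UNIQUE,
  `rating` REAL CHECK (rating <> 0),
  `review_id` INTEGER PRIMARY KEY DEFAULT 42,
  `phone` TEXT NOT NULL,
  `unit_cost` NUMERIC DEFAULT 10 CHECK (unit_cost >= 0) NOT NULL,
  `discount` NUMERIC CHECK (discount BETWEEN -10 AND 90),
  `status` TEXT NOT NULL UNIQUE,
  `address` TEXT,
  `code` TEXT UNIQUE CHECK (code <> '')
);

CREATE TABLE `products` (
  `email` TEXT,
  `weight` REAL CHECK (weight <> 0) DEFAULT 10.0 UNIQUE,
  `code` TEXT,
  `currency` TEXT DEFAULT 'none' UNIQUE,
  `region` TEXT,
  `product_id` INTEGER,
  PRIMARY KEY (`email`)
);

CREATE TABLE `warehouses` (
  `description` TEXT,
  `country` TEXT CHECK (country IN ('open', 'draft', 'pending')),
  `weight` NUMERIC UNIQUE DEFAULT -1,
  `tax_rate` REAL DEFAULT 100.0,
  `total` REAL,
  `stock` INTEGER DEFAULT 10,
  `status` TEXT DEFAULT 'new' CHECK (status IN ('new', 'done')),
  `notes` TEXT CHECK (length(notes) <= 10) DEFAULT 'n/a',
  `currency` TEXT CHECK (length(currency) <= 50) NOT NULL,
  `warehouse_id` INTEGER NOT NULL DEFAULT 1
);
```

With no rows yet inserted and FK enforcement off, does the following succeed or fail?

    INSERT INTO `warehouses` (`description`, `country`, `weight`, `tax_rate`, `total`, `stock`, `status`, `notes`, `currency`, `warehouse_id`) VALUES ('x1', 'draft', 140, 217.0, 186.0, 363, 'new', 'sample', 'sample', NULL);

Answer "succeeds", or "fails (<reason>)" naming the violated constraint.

warehouse_id is explicitly set to NULL, but warehouse_id is declared NOT NULL.

fails (NOT NULL on warehouse_id)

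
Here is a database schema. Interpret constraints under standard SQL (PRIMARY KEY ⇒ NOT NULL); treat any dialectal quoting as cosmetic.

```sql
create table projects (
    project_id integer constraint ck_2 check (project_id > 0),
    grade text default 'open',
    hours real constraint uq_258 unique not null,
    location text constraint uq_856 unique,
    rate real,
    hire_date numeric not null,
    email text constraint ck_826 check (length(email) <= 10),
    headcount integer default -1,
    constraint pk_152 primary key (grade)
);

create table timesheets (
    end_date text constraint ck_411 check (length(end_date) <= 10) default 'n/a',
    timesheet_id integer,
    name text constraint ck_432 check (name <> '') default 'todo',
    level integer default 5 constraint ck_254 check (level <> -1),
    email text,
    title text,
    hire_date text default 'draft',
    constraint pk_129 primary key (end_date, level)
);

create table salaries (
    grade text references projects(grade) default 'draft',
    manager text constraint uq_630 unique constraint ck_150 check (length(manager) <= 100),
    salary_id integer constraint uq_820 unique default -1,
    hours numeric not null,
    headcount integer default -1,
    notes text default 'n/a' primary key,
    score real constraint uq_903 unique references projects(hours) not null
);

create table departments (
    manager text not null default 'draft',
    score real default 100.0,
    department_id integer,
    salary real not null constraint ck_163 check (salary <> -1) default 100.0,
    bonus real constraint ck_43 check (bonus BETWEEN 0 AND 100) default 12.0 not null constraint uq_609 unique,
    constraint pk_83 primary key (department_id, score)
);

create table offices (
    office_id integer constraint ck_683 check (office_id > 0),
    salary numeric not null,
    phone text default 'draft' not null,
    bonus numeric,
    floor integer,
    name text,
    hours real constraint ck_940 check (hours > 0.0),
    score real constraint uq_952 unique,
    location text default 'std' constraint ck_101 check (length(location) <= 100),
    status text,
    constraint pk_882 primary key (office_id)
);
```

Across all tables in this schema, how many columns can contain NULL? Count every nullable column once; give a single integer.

projects: 5 nullable (project_id, location, rate, email, headcount — PK (grade) and explicit NOT NULL columns excluded).
timesheets: 5 nullable (timesheet_id, name, email, title, hire_date — PK (end_date, level) and explicit NOT NULL columns excluded).
salaries: 4 nullable (grade, manager, salary_id, headcount — PK (notes) and explicit NOT NULL columns excluded).
departments: 0 nullable (none — PK (department_id, score) and explicit NOT NULL columns excluded).
offices: 7 nullable (bonus, floor, name, hours, score, location, status — PK (office_id) and explicit NOT NULL columns excluded).
Total: 5 + 5 + 4 + 0 + 7 = 21.

21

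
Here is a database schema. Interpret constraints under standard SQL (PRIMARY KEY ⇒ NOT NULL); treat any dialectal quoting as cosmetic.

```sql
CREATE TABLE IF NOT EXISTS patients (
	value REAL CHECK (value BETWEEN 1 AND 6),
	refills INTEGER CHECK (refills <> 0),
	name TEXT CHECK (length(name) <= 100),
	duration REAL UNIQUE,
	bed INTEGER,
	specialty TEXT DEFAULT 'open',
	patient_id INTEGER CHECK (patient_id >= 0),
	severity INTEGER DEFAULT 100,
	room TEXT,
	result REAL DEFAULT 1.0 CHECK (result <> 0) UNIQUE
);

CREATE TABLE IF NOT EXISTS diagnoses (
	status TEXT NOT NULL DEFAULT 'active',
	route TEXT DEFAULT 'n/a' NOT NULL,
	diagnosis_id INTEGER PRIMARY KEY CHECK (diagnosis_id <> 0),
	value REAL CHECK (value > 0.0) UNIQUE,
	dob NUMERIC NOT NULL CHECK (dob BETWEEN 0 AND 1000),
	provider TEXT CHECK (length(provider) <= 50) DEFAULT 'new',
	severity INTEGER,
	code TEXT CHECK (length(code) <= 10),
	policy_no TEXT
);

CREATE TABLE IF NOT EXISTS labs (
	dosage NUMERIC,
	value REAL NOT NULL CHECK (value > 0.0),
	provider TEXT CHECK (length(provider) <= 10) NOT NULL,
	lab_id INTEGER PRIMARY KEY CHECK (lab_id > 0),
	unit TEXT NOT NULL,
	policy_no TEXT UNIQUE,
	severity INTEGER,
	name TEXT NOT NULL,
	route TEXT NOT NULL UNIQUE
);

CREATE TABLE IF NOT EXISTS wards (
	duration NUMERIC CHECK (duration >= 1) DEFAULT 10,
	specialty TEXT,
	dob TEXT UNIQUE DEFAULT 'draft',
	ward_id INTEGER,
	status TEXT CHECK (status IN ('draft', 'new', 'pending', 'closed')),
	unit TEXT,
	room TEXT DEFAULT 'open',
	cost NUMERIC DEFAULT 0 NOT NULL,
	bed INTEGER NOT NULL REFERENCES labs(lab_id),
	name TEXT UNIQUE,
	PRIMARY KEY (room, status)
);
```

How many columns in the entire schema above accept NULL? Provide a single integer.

24

patients: 10 nullable (value, refills, name, duration, bed, specialty, patient_id, severity, room, result — PK none and explicit NOT NULL columns excluded).
diagnoses: 5 nullable (value, provider, severity, code, policy_no — PK (diagnosis_id) and explicit NOT NULL columns excluded).
labs: 3 nullable (dosage, policy_no, severity — PK (lab_id) and explicit NOT NULL columns excluded).
wards: 6 nullable (duration, specialty, dob, ward_id, unit, name — PK (room, status) and explicit NOT NULL columns excluded).
Total: 10 + 5 + 3 + 6 = 24.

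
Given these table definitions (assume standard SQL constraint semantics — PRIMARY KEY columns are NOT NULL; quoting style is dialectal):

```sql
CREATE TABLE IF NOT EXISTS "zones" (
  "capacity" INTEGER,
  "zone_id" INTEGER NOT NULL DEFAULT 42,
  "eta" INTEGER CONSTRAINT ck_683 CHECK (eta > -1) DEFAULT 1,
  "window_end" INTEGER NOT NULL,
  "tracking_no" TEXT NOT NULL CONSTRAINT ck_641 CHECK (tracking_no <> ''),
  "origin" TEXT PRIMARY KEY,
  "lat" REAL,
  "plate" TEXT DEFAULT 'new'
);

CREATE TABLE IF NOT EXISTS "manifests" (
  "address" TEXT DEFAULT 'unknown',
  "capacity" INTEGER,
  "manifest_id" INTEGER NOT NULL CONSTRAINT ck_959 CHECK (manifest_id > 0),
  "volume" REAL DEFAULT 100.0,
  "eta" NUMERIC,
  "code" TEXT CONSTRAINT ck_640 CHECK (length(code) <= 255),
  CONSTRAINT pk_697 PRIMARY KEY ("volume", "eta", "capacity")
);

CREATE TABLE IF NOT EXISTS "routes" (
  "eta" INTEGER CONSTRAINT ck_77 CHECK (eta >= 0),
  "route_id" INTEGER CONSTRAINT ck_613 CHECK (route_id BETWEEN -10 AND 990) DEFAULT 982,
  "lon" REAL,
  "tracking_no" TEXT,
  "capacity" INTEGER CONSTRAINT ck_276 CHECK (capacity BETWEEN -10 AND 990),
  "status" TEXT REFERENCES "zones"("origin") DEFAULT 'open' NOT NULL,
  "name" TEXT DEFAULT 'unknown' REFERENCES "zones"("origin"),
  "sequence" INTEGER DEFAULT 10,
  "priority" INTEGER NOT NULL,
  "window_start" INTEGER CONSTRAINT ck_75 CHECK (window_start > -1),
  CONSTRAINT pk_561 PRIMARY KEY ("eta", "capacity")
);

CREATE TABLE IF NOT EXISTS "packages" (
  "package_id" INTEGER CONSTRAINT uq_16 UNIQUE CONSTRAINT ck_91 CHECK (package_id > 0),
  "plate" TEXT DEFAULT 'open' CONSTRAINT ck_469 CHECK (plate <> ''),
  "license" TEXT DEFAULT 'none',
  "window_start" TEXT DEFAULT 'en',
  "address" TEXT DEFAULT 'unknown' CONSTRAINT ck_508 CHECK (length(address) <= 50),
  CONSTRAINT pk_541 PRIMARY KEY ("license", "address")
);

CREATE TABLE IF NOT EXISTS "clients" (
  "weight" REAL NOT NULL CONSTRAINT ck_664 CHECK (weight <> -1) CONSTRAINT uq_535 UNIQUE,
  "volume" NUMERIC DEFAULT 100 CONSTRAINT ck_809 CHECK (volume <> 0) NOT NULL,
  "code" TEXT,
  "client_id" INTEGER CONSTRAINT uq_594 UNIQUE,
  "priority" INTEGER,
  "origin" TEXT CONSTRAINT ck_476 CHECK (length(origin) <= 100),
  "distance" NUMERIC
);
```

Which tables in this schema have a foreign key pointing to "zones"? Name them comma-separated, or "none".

- routes.status references zones(origin).
- routes.name references zones(origin).

routes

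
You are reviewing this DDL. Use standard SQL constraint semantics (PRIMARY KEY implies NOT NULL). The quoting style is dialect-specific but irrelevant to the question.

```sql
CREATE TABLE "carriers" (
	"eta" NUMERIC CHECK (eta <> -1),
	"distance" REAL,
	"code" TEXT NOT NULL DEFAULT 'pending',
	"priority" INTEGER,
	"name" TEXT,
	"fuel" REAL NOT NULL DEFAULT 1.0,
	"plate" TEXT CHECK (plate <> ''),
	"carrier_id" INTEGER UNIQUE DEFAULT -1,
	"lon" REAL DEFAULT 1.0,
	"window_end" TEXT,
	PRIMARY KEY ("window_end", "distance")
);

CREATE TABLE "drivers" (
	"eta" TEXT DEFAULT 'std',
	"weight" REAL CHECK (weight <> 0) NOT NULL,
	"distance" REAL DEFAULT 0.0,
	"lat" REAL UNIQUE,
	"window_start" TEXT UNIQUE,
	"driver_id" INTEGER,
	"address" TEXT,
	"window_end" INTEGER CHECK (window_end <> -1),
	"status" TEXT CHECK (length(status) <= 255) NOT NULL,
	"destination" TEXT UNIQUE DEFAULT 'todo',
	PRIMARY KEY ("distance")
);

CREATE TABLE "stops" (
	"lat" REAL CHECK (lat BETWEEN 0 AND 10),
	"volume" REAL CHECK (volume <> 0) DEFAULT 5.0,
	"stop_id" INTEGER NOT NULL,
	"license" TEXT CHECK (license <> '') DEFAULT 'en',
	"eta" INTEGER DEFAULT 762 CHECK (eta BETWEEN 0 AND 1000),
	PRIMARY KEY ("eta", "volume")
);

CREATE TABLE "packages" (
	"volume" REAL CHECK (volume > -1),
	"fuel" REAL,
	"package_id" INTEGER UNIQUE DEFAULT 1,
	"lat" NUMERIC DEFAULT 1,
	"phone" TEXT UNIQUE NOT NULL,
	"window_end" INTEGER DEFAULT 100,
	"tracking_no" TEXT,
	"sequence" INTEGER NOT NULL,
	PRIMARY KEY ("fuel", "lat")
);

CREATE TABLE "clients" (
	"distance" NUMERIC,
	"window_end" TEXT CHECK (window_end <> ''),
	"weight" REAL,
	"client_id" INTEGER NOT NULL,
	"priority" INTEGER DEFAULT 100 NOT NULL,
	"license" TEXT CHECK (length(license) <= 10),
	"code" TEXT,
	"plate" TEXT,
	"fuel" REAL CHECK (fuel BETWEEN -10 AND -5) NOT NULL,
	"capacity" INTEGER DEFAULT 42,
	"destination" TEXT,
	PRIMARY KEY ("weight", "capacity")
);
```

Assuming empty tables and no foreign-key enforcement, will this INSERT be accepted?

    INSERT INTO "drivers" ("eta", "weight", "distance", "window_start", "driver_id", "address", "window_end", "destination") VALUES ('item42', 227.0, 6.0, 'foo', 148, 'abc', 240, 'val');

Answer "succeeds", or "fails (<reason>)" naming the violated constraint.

fails (NOT NULL on status)

status is omitted from the column list and has no DEFAULT, so it would receive NULL.
But status is declared NOT NULL.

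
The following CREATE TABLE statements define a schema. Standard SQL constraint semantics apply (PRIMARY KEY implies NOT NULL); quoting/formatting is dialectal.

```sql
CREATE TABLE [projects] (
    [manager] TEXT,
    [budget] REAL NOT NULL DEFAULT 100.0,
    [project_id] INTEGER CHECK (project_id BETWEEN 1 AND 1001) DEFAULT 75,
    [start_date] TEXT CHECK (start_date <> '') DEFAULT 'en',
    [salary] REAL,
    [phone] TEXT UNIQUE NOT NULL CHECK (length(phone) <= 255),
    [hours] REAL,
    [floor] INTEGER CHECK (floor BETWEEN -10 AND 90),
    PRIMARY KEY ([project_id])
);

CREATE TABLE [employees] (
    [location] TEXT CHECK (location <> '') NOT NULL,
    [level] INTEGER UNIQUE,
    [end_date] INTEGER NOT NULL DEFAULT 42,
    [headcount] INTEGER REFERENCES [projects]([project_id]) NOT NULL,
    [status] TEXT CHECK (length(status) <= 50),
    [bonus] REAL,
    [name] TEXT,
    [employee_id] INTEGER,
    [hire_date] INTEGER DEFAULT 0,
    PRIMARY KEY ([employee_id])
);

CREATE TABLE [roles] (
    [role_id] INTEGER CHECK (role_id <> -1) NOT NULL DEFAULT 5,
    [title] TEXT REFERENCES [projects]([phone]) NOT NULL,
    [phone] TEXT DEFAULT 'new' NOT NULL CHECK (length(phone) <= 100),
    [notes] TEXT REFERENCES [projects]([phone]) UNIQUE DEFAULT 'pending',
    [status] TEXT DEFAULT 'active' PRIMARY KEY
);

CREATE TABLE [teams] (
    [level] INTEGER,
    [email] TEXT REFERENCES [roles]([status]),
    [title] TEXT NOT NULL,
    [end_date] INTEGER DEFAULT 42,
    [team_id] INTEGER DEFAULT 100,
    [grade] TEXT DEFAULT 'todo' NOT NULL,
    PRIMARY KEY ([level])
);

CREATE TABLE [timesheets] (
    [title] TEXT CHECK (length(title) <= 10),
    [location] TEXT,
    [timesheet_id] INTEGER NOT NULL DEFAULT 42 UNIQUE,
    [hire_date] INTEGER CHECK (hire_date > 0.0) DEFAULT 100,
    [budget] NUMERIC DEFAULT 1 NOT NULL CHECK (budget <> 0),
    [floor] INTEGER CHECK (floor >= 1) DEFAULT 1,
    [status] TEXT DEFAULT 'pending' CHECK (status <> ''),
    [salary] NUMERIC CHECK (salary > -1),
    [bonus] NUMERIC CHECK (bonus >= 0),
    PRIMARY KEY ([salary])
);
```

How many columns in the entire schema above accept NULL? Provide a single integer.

projects: 5 nullable (manager, start_date, salary, hours, floor — PK (project_id) and explicit NOT NULL columns excluded).
employees: 5 nullable (level, status, bonus, name, hire_date — PK (employee_id) and explicit NOT NULL columns excluded).
roles: 1 nullable (notes — PK (status) and explicit NOT NULL columns excluded).
teams: 3 nullable (email, end_date, team_id — PK (level) and explicit NOT NULL columns excluded).
timesheets: 6 nullable (title, location, hire_date, floor, status, bonus — PK (salary) and explicit NOT NULL columns excluded).
Total: 5 + 5 + 1 + 3 + 6 = 20.

20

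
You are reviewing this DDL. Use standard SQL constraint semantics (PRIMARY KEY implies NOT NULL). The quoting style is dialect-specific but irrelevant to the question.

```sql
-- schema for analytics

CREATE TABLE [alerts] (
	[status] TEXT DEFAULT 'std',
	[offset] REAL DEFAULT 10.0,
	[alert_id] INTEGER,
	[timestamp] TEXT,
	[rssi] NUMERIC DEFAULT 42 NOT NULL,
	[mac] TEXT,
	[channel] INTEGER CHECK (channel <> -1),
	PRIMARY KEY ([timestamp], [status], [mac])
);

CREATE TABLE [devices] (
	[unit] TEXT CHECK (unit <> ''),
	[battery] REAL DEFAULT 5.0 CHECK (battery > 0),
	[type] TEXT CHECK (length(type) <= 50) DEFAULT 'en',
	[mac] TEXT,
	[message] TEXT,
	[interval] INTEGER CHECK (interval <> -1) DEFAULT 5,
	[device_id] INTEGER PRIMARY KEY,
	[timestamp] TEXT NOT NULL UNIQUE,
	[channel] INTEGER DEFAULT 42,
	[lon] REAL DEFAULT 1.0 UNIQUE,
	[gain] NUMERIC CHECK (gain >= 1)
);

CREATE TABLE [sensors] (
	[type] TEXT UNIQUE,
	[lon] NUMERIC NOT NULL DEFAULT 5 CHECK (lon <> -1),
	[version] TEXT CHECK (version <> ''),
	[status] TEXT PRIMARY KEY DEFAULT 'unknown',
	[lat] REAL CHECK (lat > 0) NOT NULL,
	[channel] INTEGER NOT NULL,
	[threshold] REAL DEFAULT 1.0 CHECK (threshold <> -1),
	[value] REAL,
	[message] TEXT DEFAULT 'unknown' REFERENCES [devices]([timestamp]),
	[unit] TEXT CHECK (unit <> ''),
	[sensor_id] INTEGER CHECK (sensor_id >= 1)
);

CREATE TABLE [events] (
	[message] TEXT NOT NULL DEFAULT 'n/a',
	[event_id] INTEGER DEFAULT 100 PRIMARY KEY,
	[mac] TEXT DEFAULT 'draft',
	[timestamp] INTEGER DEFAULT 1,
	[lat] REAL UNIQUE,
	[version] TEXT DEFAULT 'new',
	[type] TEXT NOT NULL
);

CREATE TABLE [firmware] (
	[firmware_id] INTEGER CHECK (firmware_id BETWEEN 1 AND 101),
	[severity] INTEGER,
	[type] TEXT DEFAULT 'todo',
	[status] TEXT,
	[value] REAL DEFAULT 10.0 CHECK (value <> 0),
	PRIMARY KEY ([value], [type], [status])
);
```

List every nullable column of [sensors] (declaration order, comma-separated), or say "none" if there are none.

- type: UNIQUE does not imply NOT NULL → nullable.
- lon: declared NOT NULL → not nullable.
- version: CHECK does not forbid NULL (a CHECK constraint passes when its expression is NULL) → nullable.
- status: part of the PRIMARY KEY, which implies NOT NULL → not nullable.
- lat: declared NOT NULL → not nullable.
- channel: declared NOT NULL → not nullable.
- threshold: CHECK does not forbid NULL (a CHECK constraint passes when its expression is NULL) → nullable.
- value: no NOT NULL constraint applies → nullable.
- message: a foreign key column may be NULL unless separately constrained → nullable.
- unit: CHECK does not forbid NULL (a CHECK constraint passes when its expression is NULL) → nullable.
- sensor_id: CHECK does not forbid NULL (a CHECK constraint passes when its expression is NULL) → nullable.

type, version, threshold, value, message, unit, sensor_id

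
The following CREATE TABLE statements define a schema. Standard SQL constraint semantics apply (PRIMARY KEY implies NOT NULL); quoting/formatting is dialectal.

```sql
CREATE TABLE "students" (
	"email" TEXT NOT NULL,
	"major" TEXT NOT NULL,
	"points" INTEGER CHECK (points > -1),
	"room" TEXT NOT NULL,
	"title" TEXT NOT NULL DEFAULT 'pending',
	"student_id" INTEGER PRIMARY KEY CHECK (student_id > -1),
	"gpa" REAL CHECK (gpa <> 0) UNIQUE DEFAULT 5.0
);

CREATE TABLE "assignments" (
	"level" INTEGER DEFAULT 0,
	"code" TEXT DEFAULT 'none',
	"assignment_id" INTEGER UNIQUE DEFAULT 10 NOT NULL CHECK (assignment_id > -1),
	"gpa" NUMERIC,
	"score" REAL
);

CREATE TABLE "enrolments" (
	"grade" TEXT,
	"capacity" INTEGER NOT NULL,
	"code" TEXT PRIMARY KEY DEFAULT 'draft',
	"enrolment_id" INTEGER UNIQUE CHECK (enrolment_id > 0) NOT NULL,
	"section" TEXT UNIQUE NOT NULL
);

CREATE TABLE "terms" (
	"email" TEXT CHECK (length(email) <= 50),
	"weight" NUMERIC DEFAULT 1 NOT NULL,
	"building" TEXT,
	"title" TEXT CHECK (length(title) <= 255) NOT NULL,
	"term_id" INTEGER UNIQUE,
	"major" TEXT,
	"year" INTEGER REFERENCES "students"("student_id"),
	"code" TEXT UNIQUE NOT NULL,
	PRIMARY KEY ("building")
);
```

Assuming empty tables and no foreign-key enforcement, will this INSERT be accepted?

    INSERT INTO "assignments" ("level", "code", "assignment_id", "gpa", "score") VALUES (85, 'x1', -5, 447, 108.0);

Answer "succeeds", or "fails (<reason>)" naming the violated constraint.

The value -5 for assignment_id violates CHECK (assignment_id > -1).

fails (CHECK on assignment_id)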